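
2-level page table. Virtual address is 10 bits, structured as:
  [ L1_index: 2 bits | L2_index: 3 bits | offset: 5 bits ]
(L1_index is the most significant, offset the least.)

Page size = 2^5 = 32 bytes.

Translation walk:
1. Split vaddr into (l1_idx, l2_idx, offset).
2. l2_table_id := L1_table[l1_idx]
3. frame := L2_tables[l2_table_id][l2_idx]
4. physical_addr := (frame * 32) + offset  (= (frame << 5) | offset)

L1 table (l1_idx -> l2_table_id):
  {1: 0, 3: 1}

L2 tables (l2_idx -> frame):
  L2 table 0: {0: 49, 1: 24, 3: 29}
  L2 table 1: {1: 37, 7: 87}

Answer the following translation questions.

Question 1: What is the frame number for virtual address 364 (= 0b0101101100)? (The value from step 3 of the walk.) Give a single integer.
vaddr = 364: l1_idx=1, l2_idx=3
L1[1] = 0; L2[0][3] = 29

Answer: 29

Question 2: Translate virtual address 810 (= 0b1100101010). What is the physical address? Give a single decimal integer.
Answer: 1194

Derivation:
vaddr = 810 = 0b1100101010
Split: l1_idx=3, l2_idx=1, offset=10
L1[3] = 1
L2[1][1] = 37
paddr = 37 * 32 + 10 = 1194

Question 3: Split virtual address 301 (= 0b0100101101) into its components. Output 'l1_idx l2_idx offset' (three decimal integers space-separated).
vaddr = 301 = 0b0100101101
  top 2 bits -> l1_idx = 1
  next 3 bits -> l2_idx = 1
  bottom 5 bits -> offset = 13

Answer: 1 1 13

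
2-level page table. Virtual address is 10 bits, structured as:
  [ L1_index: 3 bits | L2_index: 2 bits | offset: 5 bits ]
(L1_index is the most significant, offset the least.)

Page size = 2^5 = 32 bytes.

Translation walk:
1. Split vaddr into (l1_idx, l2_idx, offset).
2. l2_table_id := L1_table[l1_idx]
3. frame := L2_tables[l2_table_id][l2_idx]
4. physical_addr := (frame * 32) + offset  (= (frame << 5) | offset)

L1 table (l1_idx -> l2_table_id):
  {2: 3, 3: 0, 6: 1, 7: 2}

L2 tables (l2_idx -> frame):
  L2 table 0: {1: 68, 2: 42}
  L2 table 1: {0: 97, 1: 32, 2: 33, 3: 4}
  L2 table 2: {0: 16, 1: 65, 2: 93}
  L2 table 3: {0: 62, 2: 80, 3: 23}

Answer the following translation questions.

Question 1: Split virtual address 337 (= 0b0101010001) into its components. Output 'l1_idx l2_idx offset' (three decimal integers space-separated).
Answer: 2 2 17

Derivation:
vaddr = 337 = 0b0101010001
  top 3 bits -> l1_idx = 2
  next 2 bits -> l2_idx = 2
  bottom 5 bits -> offset = 17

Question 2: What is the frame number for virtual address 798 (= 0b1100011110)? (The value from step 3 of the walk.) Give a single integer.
vaddr = 798: l1_idx=6, l2_idx=0
L1[6] = 1; L2[1][0] = 97

Answer: 97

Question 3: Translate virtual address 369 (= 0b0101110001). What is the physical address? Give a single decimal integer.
Answer: 753

Derivation:
vaddr = 369 = 0b0101110001
Split: l1_idx=2, l2_idx=3, offset=17
L1[2] = 3
L2[3][3] = 23
paddr = 23 * 32 + 17 = 753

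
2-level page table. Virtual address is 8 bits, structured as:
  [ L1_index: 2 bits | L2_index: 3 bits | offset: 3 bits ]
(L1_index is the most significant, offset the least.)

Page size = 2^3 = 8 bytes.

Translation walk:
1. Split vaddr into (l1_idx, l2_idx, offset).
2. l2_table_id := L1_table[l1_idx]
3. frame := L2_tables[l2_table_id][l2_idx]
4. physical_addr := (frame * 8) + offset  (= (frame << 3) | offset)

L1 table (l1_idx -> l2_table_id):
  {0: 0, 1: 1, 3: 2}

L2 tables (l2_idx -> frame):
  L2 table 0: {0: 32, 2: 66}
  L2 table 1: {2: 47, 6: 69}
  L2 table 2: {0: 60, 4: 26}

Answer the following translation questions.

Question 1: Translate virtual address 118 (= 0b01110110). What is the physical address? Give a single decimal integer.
Answer: 558

Derivation:
vaddr = 118 = 0b01110110
Split: l1_idx=1, l2_idx=6, offset=6
L1[1] = 1
L2[1][6] = 69
paddr = 69 * 8 + 6 = 558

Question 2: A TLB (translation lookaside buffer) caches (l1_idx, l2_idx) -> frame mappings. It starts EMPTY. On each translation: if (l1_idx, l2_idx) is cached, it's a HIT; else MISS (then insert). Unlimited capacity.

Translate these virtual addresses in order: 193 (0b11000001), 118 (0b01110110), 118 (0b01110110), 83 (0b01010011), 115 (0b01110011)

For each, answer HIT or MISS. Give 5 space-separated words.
Answer: MISS MISS HIT MISS HIT

Derivation:
vaddr=193: (3,0) not in TLB -> MISS, insert
vaddr=118: (1,6) not in TLB -> MISS, insert
vaddr=118: (1,6) in TLB -> HIT
vaddr=83: (1,2) not in TLB -> MISS, insert
vaddr=115: (1,6) in TLB -> HIT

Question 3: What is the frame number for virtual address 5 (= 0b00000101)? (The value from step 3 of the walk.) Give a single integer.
vaddr = 5: l1_idx=0, l2_idx=0
L1[0] = 0; L2[0][0] = 32

Answer: 32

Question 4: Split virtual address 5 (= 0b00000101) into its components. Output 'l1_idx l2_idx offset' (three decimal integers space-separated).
Answer: 0 0 5

Derivation:
vaddr = 5 = 0b00000101
  top 2 bits -> l1_idx = 0
  next 3 bits -> l2_idx = 0
  bottom 3 bits -> offset = 5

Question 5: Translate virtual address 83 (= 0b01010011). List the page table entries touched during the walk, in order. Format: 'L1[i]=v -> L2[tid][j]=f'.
vaddr = 83 = 0b01010011
Split: l1_idx=1, l2_idx=2, offset=3

Answer: L1[1]=1 -> L2[1][2]=47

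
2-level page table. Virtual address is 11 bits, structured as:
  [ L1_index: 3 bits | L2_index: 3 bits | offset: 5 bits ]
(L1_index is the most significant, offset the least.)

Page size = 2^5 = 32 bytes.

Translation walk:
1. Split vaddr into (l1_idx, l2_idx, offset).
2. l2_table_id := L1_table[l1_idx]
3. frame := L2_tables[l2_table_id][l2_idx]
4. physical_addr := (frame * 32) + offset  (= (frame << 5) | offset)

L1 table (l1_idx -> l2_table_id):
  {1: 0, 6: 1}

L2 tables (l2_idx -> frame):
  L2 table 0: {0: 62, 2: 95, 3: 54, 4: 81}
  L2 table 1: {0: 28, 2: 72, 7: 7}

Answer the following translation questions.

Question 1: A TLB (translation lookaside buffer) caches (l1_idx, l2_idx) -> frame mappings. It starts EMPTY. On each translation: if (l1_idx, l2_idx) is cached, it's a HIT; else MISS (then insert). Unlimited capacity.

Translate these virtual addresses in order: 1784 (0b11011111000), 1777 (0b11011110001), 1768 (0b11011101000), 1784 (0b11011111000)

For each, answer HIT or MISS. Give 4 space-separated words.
Answer: MISS HIT HIT HIT

Derivation:
vaddr=1784: (6,7) not in TLB -> MISS, insert
vaddr=1777: (6,7) in TLB -> HIT
vaddr=1768: (6,7) in TLB -> HIT
vaddr=1784: (6,7) in TLB -> HIT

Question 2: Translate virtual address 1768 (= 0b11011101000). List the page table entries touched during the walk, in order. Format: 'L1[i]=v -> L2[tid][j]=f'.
vaddr = 1768 = 0b11011101000
Split: l1_idx=6, l2_idx=7, offset=8

Answer: L1[6]=1 -> L2[1][7]=7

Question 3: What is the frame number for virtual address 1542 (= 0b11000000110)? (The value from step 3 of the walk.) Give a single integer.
Answer: 28

Derivation:
vaddr = 1542: l1_idx=6, l2_idx=0
L1[6] = 1; L2[1][0] = 28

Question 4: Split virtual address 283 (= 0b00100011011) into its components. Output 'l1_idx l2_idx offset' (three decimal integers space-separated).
vaddr = 283 = 0b00100011011
  top 3 bits -> l1_idx = 1
  next 3 bits -> l2_idx = 0
  bottom 5 bits -> offset = 27

Answer: 1 0 27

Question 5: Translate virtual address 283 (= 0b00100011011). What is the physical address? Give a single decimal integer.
vaddr = 283 = 0b00100011011
Split: l1_idx=1, l2_idx=0, offset=27
L1[1] = 0
L2[0][0] = 62
paddr = 62 * 32 + 27 = 2011

Answer: 2011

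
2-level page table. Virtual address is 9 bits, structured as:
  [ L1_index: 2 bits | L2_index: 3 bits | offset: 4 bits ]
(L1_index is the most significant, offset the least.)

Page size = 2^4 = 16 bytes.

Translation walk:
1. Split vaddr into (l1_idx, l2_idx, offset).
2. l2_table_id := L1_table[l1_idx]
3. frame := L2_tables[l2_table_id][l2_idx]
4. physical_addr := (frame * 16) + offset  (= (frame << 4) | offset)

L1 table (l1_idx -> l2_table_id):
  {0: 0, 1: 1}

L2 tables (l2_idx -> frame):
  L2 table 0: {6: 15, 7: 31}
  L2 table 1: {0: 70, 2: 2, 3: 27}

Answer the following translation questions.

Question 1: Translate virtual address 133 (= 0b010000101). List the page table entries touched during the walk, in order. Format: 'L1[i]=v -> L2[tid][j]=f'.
Answer: L1[1]=1 -> L2[1][0]=70

Derivation:
vaddr = 133 = 0b010000101
Split: l1_idx=1, l2_idx=0, offset=5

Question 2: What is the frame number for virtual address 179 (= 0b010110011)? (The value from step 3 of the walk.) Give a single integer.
Answer: 27

Derivation:
vaddr = 179: l1_idx=1, l2_idx=3
L1[1] = 1; L2[1][3] = 27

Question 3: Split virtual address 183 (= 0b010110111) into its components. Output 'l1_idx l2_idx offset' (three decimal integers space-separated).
Answer: 1 3 7

Derivation:
vaddr = 183 = 0b010110111
  top 2 bits -> l1_idx = 1
  next 3 bits -> l2_idx = 3
  bottom 4 bits -> offset = 7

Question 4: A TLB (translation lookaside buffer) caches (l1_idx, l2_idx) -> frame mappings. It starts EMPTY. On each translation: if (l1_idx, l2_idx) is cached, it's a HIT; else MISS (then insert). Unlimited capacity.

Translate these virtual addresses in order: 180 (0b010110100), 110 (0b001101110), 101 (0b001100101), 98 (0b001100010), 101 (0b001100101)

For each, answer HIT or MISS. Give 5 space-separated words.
vaddr=180: (1,3) not in TLB -> MISS, insert
vaddr=110: (0,6) not in TLB -> MISS, insert
vaddr=101: (0,6) in TLB -> HIT
vaddr=98: (0,6) in TLB -> HIT
vaddr=101: (0,6) in TLB -> HIT

Answer: MISS MISS HIT HIT HIT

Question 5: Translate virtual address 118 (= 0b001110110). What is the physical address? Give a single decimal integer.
Answer: 502

Derivation:
vaddr = 118 = 0b001110110
Split: l1_idx=0, l2_idx=7, offset=6
L1[0] = 0
L2[0][7] = 31
paddr = 31 * 16 + 6 = 502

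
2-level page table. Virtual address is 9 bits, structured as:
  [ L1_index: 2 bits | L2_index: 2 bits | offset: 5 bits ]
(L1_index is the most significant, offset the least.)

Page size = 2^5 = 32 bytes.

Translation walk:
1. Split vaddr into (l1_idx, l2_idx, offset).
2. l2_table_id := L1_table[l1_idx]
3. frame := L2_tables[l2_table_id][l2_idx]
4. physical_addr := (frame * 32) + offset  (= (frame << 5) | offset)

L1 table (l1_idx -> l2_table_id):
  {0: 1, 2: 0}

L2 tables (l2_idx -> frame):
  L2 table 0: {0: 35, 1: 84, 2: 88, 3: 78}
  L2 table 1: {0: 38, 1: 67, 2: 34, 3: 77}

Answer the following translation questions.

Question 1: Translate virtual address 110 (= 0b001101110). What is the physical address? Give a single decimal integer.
vaddr = 110 = 0b001101110
Split: l1_idx=0, l2_idx=3, offset=14
L1[0] = 1
L2[1][3] = 77
paddr = 77 * 32 + 14 = 2478

Answer: 2478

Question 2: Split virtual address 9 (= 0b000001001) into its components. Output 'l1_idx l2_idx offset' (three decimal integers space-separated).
Answer: 0 0 9

Derivation:
vaddr = 9 = 0b000001001
  top 2 bits -> l1_idx = 0
  next 2 bits -> l2_idx = 0
  bottom 5 bits -> offset = 9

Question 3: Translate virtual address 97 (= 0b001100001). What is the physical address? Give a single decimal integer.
Answer: 2465

Derivation:
vaddr = 97 = 0b001100001
Split: l1_idx=0, l2_idx=3, offset=1
L1[0] = 1
L2[1][3] = 77
paddr = 77 * 32 + 1 = 2465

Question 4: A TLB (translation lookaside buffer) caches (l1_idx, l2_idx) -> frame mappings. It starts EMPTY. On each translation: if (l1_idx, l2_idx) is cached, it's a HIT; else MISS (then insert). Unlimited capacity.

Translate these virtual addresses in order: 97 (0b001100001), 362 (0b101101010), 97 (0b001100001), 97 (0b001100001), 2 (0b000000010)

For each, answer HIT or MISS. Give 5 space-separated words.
vaddr=97: (0,3) not in TLB -> MISS, insert
vaddr=362: (2,3) not in TLB -> MISS, insert
vaddr=97: (0,3) in TLB -> HIT
vaddr=97: (0,3) in TLB -> HIT
vaddr=2: (0,0) not in TLB -> MISS, insert

Answer: MISS MISS HIT HIT MISS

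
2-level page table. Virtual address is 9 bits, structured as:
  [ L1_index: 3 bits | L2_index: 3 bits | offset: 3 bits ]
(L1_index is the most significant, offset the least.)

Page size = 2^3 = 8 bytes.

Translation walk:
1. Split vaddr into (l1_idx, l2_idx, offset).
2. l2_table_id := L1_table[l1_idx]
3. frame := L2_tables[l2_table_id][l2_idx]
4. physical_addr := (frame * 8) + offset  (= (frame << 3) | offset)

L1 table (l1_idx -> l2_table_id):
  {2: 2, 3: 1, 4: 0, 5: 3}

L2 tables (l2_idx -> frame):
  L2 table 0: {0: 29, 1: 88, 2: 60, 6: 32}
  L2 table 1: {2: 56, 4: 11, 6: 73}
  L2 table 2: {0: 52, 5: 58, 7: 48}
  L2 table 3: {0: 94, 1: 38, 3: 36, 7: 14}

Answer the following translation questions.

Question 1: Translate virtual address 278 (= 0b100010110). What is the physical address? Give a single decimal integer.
vaddr = 278 = 0b100010110
Split: l1_idx=4, l2_idx=2, offset=6
L1[4] = 0
L2[0][2] = 60
paddr = 60 * 8 + 6 = 486

Answer: 486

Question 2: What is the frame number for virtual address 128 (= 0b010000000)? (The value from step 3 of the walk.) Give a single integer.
vaddr = 128: l1_idx=2, l2_idx=0
L1[2] = 2; L2[2][0] = 52

Answer: 52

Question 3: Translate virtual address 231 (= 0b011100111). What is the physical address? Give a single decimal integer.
vaddr = 231 = 0b011100111
Split: l1_idx=3, l2_idx=4, offset=7
L1[3] = 1
L2[1][4] = 11
paddr = 11 * 8 + 7 = 95

Answer: 95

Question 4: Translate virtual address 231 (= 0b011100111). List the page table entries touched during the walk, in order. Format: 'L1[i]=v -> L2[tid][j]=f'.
Answer: L1[3]=1 -> L2[1][4]=11

Derivation:
vaddr = 231 = 0b011100111
Split: l1_idx=3, l2_idx=4, offset=7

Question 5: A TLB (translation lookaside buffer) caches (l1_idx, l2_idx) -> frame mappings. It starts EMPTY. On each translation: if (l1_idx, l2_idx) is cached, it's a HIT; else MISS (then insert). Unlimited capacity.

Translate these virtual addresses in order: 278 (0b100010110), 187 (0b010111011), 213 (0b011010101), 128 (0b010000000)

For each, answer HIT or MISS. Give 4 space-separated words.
Answer: MISS MISS MISS MISS

Derivation:
vaddr=278: (4,2) not in TLB -> MISS, insert
vaddr=187: (2,7) not in TLB -> MISS, insert
vaddr=213: (3,2) not in TLB -> MISS, insert
vaddr=128: (2,0) not in TLB -> MISS, insert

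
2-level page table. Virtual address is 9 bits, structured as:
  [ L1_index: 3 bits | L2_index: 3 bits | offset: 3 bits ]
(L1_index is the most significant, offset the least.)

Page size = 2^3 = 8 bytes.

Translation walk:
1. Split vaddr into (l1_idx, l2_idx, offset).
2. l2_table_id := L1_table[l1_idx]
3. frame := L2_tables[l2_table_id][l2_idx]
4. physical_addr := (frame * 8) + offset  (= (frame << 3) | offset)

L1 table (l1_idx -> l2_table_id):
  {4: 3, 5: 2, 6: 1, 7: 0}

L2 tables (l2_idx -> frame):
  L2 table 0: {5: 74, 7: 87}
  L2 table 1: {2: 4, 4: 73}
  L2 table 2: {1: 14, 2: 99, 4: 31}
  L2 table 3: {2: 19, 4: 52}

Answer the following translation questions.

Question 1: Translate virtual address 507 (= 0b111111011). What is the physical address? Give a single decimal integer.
Answer: 699

Derivation:
vaddr = 507 = 0b111111011
Split: l1_idx=7, l2_idx=7, offset=3
L1[7] = 0
L2[0][7] = 87
paddr = 87 * 8 + 3 = 699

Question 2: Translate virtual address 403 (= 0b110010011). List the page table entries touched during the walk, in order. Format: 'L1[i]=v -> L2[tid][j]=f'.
Answer: L1[6]=1 -> L2[1][2]=4

Derivation:
vaddr = 403 = 0b110010011
Split: l1_idx=6, l2_idx=2, offset=3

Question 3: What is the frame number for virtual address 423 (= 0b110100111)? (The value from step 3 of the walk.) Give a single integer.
vaddr = 423: l1_idx=6, l2_idx=4
L1[6] = 1; L2[1][4] = 73

Answer: 73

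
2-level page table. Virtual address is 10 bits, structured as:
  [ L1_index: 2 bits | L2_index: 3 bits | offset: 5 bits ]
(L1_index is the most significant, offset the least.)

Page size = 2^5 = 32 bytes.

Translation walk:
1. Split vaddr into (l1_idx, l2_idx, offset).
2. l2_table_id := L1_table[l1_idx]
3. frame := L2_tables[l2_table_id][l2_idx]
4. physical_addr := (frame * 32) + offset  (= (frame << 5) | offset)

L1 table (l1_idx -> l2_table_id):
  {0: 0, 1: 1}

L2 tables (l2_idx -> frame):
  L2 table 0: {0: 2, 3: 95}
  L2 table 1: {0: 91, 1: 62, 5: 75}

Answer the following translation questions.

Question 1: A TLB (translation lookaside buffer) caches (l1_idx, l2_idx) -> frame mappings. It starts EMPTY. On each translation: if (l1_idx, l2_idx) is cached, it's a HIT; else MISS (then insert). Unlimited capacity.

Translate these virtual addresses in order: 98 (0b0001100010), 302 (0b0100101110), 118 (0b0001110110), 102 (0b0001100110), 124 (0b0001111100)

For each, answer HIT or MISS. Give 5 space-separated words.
vaddr=98: (0,3) not in TLB -> MISS, insert
vaddr=302: (1,1) not in TLB -> MISS, insert
vaddr=118: (0,3) in TLB -> HIT
vaddr=102: (0,3) in TLB -> HIT
vaddr=124: (0,3) in TLB -> HIT

Answer: MISS MISS HIT HIT HIT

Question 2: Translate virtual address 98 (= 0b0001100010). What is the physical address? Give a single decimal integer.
vaddr = 98 = 0b0001100010
Split: l1_idx=0, l2_idx=3, offset=2
L1[0] = 0
L2[0][3] = 95
paddr = 95 * 32 + 2 = 3042

Answer: 3042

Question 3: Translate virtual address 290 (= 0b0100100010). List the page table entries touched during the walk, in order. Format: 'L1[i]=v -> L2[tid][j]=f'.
vaddr = 290 = 0b0100100010
Split: l1_idx=1, l2_idx=1, offset=2

Answer: L1[1]=1 -> L2[1][1]=62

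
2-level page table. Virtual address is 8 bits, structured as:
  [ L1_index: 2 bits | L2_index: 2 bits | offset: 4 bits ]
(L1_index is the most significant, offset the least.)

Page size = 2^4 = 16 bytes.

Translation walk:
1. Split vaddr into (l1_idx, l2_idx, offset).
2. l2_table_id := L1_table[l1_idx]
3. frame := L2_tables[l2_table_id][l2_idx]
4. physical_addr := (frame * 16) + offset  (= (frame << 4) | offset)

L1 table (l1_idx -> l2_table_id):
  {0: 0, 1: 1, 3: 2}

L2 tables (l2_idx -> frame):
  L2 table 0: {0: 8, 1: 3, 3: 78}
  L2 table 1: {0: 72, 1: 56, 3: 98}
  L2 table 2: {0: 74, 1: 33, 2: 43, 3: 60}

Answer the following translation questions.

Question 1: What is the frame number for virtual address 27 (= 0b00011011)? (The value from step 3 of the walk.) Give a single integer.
Answer: 3

Derivation:
vaddr = 27: l1_idx=0, l2_idx=1
L1[0] = 0; L2[0][1] = 3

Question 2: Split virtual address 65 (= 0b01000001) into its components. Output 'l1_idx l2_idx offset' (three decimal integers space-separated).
Answer: 1 0 1

Derivation:
vaddr = 65 = 0b01000001
  top 2 bits -> l1_idx = 1
  next 2 bits -> l2_idx = 0
  bottom 4 bits -> offset = 1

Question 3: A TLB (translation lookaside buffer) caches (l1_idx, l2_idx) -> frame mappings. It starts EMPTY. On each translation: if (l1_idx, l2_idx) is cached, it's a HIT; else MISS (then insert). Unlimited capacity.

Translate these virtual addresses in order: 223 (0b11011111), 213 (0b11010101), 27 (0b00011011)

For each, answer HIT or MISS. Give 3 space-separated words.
Answer: MISS HIT MISS

Derivation:
vaddr=223: (3,1) not in TLB -> MISS, insert
vaddr=213: (3,1) in TLB -> HIT
vaddr=27: (0,1) not in TLB -> MISS, insert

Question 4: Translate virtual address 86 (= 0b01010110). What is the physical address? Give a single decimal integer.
Answer: 902

Derivation:
vaddr = 86 = 0b01010110
Split: l1_idx=1, l2_idx=1, offset=6
L1[1] = 1
L2[1][1] = 56
paddr = 56 * 16 + 6 = 902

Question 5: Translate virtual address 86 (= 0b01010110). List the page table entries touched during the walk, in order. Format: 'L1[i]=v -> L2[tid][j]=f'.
vaddr = 86 = 0b01010110
Split: l1_idx=1, l2_idx=1, offset=6

Answer: L1[1]=1 -> L2[1][1]=56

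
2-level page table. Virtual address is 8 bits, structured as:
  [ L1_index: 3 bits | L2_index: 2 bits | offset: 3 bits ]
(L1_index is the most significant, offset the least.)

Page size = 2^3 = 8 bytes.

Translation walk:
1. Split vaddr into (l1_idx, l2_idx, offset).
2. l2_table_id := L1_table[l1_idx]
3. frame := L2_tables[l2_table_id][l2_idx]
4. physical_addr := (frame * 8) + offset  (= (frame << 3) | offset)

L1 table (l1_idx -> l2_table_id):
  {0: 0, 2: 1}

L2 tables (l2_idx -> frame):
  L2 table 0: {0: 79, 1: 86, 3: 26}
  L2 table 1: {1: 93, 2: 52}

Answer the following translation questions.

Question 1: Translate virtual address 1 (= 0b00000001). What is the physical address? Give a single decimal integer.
vaddr = 1 = 0b00000001
Split: l1_idx=0, l2_idx=0, offset=1
L1[0] = 0
L2[0][0] = 79
paddr = 79 * 8 + 1 = 633

Answer: 633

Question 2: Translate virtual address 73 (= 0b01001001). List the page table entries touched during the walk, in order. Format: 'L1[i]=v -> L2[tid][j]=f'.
vaddr = 73 = 0b01001001
Split: l1_idx=2, l2_idx=1, offset=1

Answer: L1[2]=1 -> L2[1][1]=93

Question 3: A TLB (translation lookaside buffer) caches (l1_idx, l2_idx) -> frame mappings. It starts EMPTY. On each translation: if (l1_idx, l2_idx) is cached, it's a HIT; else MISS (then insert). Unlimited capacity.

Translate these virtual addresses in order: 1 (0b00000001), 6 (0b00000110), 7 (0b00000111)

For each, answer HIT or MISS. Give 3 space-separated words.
Answer: MISS HIT HIT

Derivation:
vaddr=1: (0,0) not in TLB -> MISS, insert
vaddr=6: (0,0) in TLB -> HIT
vaddr=7: (0,0) in TLB -> HIT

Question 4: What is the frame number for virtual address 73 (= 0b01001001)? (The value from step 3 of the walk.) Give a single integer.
Answer: 93

Derivation:
vaddr = 73: l1_idx=2, l2_idx=1
L1[2] = 1; L2[1][1] = 93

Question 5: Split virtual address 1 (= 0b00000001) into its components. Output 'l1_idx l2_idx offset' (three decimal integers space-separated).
vaddr = 1 = 0b00000001
  top 3 bits -> l1_idx = 0
  next 2 bits -> l2_idx = 0
  bottom 3 bits -> offset = 1

Answer: 0 0 1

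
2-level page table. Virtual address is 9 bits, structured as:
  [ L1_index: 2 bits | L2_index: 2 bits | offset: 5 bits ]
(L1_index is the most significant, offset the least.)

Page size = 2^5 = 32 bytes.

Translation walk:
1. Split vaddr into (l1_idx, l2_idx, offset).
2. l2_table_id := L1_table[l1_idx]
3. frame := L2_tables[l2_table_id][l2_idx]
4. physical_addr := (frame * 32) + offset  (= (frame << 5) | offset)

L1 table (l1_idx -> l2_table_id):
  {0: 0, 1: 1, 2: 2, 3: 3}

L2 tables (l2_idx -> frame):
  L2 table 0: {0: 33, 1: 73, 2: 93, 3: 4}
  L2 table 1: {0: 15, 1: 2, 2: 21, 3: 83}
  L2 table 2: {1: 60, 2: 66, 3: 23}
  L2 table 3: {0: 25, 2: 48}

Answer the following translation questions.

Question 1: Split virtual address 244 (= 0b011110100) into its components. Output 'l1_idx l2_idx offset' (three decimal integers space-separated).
vaddr = 244 = 0b011110100
  top 2 bits -> l1_idx = 1
  next 2 bits -> l2_idx = 3
  bottom 5 bits -> offset = 20

Answer: 1 3 20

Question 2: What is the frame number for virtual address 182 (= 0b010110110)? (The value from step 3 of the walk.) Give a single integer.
Answer: 2

Derivation:
vaddr = 182: l1_idx=1, l2_idx=1
L1[1] = 1; L2[1][1] = 2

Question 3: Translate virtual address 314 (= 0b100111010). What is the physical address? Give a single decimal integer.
vaddr = 314 = 0b100111010
Split: l1_idx=2, l2_idx=1, offset=26
L1[2] = 2
L2[2][1] = 60
paddr = 60 * 32 + 26 = 1946

Answer: 1946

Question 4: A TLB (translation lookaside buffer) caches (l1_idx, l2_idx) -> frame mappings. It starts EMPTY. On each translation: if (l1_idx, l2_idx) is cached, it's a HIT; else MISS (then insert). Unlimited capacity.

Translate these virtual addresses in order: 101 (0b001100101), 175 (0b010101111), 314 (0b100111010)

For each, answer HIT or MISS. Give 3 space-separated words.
Answer: MISS MISS MISS

Derivation:
vaddr=101: (0,3) not in TLB -> MISS, insert
vaddr=175: (1,1) not in TLB -> MISS, insert
vaddr=314: (2,1) not in TLB -> MISS, insert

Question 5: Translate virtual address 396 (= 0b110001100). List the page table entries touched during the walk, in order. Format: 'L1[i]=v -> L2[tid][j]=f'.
Answer: L1[3]=3 -> L2[3][0]=25

Derivation:
vaddr = 396 = 0b110001100
Split: l1_idx=3, l2_idx=0, offset=12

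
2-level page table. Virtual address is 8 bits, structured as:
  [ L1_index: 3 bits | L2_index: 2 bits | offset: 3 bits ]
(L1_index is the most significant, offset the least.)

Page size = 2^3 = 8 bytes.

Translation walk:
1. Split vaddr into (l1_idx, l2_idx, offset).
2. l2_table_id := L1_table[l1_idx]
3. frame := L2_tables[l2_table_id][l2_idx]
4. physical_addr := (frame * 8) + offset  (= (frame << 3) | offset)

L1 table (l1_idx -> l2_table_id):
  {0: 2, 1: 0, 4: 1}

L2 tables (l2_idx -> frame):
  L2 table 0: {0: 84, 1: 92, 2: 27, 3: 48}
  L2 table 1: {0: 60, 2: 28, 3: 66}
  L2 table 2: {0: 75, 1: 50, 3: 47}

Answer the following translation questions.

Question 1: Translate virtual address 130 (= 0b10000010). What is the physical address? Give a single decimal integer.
Answer: 482

Derivation:
vaddr = 130 = 0b10000010
Split: l1_idx=4, l2_idx=0, offset=2
L1[4] = 1
L2[1][0] = 60
paddr = 60 * 8 + 2 = 482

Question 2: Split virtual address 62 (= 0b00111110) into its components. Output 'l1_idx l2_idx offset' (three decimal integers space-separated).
Answer: 1 3 6

Derivation:
vaddr = 62 = 0b00111110
  top 3 bits -> l1_idx = 1
  next 2 bits -> l2_idx = 3
  bottom 3 bits -> offset = 6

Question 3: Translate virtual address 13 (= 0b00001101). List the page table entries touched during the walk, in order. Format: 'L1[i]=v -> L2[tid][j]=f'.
vaddr = 13 = 0b00001101
Split: l1_idx=0, l2_idx=1, offset=5

Answer: L1[0]=2 -> L2[2][1]=50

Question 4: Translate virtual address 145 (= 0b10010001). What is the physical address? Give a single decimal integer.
vaddr = 145 = 0b10010001
Split: l1_idx=4, l2_idx=2, offset=1
L1[4] = 1
L2[1][2] = 28
paddr = 28 * 8 + 1 = 225

Answer: 225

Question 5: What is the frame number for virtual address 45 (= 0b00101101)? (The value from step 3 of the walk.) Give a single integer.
vaddr = 45: l1_idx=1, l2_idx=1
L1[1] = 0; L2[0][1] = 92

Answer: 92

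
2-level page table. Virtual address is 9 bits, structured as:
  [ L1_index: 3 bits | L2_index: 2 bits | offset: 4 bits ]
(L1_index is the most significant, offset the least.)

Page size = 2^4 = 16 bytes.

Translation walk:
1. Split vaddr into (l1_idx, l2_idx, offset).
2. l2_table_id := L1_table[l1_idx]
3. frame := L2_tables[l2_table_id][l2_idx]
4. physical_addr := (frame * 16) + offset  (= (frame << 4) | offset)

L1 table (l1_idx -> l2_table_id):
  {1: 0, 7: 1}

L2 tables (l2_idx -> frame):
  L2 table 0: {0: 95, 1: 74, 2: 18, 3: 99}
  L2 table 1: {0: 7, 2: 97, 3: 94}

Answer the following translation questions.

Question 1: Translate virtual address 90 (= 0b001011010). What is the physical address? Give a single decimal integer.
Answer: 1194

Derivation:
vaddr = 90 = 0b001011010
Split: l1_idx=1, l2_idx=1, offset=10
L1[1] = 0
L2[0][1] = 74
paddr = 74 * 16 + 10 = 1194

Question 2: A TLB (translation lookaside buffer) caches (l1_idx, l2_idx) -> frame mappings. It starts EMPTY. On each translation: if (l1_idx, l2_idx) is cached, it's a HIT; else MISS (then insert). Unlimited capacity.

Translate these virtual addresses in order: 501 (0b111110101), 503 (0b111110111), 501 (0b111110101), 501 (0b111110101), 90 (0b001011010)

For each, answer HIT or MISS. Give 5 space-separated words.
vaddr=501: (7,3) not in TLB -> MISS, insert
vaddr=503: (7,3) in TLB -> HIT
vaddr=501: (7,3) in TLB -> HIT
vaddr=501: (7,3) in TLB -> HIT
vaddr=90: (1,1) not in TLB -> MISS, insert

Answer: MISS HIT HIT HIT MISS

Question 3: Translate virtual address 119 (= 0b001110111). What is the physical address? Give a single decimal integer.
vaddr = 119 = 0b001110111
Split: l1_idx=1, l2_idx=3, offset=7
L1[1] = 0
L2[0][3] = 99
paddr = 99 * 16 + 7 = 1591

Answer: 1591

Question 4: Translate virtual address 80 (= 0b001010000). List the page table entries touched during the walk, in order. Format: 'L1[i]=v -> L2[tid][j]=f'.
Answer: L1[1]=0 -> L2[0][1]=74

Derivation:
vaddr = 80 = 0b001010000
Split: l1_idx=1, l2_idx=1, offset=0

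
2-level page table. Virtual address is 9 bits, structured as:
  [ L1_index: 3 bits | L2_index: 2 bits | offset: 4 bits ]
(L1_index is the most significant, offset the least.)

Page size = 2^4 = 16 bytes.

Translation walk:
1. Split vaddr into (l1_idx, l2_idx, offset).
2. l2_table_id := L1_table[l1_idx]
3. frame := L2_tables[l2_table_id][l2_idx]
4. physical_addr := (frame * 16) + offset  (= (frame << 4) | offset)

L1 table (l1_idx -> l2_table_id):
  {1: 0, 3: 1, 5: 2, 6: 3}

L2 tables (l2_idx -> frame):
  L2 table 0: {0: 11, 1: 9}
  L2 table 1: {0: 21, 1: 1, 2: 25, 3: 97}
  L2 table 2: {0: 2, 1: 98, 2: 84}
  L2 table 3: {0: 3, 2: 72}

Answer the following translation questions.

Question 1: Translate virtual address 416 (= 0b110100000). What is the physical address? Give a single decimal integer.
Answer: 1152

Derivation:
vaddr = 416 = 0b110100000
Split: l1_idx=6, l2_idx=2, offset=0
L1[6] = 3
L2[3][2] = 72
paddr = 72 * 16 + 0 = 1152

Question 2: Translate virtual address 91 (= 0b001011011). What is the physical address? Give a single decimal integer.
vaddr = 91 = 0b001011011
Split: l1_idx=1, l2_idx=1, offset=11
L1[1] = 0
L2[0][1] = 9
paddr = 9 * 16 + 11 = 155

Answer: 155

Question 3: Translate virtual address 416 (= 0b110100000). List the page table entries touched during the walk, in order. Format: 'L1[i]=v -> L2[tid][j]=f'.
Answer: L1[6]=3 -> L2[3][2]=72

Derivation:
vaddr = 416 = 0b110100000
Split: l1_idx=6, l2_idx=2, offset=0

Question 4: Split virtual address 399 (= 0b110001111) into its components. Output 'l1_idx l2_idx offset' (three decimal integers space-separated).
vaddr = 399 = 0b110001111
  top 3 bits -> l1_idx = 6
  next 2 bits -> l2_idx = 0
  bottom 4 bits -> offset = 15

Answer: 6 0 15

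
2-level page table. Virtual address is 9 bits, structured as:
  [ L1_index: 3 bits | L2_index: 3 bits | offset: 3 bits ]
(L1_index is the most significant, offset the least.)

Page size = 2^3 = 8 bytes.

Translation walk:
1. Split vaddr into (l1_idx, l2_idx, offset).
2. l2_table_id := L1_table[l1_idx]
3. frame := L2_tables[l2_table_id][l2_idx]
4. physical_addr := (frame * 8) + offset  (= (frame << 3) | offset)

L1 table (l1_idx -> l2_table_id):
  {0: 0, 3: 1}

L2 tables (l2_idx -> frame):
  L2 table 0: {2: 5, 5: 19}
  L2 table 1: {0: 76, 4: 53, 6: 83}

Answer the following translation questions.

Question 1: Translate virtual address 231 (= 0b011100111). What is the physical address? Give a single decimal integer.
vaddr = 231 = 0b011100111
Split: l1_idx=3, l2_idx=4, offset=7
L1[3] = 1
L2[1][4] = 53
paddr = 53 * 8 + 7 = 431

Answer: 431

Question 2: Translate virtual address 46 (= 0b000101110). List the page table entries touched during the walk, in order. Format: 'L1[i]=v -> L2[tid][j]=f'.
Answer: L1[0]=0 -> L2[0][5]=19

Derivation:
vaddr = 46 = 0b000101110
Split: l1_idx=0, l2_idx=5, offset=6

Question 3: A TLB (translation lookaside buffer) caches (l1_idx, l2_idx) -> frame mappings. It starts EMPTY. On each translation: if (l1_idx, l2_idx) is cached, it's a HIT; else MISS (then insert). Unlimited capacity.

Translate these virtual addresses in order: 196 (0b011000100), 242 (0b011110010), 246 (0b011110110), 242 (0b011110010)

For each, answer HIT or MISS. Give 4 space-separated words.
Answer: MISS MISS HIT HIT

Derivation:
vaddr=196: (3,0) not in TLB -> MISS, insert
vaddr=242: (3,6) not in TLB -> MISS, insert
vaddr=246: (3,6) in TLB -> HIT
vaddr=242: (3,6) in TLB -> HIT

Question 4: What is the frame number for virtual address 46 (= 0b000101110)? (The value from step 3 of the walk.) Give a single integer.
vaddr = 46: l1_idx=0, l2_idx=5
L1[0] = 0; L2[0][5] = 19

Answer: 19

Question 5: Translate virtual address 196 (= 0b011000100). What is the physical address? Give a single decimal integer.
Answer: 612

Derivation:
vaddr = 196 = 0b011000100
Split: l1_idx=3, l2_idx=0, offset=4
L1[3] = 1
L2[1][0] = 76
paddr = 76 * 8 + 4 = 612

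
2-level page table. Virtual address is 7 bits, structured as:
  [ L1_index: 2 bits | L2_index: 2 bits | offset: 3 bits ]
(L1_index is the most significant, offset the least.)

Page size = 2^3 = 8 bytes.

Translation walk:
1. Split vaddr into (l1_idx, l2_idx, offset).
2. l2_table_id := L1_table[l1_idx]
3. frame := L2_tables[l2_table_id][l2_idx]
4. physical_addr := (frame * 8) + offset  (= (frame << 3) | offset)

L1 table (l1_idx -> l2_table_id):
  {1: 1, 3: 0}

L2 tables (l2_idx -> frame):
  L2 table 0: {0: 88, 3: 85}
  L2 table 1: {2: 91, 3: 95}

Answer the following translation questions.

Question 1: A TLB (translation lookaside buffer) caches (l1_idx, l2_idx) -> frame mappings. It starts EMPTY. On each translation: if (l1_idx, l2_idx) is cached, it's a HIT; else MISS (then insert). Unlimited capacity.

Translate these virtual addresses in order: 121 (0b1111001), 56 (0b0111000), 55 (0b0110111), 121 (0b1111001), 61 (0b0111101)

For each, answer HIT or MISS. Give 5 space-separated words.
vaddr=121: (3,3) not in TLB -> MISS, insert
vaddr=56: (1,3) not in TLB -> MISS, insert
vaddr=55: (1,2) not in TLB -> MISS, insert
vaddr=121: (3,3) in TLB -> HIT
vaddr=61: (1,3) in TLB -> HIT

Answer: MISS MISS MISS HIT HIT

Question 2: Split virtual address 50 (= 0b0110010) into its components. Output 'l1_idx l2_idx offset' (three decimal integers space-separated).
vaddr = 50 = 0b0110010
  top 2 bits -> l1_idx = 1
  next 2 bits -> l2_idx = 2
  bottom 3 bits -> offset = 2

Answer: 1 2 2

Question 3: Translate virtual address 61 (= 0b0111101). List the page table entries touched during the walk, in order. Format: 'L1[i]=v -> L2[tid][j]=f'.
Answer: L1[1]=1 -> L2[1][3]=95

Derivation:
vaddr = 61 = 0b0111101
Split: l1_idx=1, l2_idx=3, offset=5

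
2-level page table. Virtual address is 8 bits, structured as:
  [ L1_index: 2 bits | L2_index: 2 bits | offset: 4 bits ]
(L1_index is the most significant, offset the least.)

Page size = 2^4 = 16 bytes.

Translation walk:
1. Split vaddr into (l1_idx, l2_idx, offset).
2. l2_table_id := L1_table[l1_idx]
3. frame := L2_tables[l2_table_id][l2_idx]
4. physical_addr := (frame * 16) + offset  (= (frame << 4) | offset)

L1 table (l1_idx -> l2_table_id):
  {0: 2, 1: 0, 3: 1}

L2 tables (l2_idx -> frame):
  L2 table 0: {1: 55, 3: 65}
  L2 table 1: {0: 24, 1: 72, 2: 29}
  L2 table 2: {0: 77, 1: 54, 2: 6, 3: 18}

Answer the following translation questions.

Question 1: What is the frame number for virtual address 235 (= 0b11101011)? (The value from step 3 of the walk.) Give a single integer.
Answer: 29

Derivation:
vaddr = 235: l1_idx=3, l2_idx=2
L1[3] = 1; L2[1][2] = 29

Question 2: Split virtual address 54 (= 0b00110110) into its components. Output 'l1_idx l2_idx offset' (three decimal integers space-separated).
vaddr = 54 = 0b00110110
  top 2 bits -> l1_idx = 0
  next 2 bits -> l2_idx = 3
  bottom 4 bits -> offset = 6

Answer: 0 3 6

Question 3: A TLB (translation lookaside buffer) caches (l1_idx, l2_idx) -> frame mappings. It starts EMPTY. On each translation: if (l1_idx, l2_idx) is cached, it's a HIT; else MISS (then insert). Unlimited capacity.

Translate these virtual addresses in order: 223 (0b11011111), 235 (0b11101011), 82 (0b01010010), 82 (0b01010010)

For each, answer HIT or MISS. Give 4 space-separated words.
Answer: MISS MISS MISS HIT

Derivation:
vaddr=223: (3,1) not in TLB -> MISS, insert
vaddr=235: (3,2) not in TLB -> MISS, insert
vaddr=82: (1,1) not in TLB -> MISS, insert
vaddr=82: (1,1) in TLB -> HIT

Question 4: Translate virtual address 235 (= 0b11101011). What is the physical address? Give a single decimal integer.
Answer: 475

Derivation:
vaddr = 235 = 0b11101011
Split: l1_idx=3, l2_idx=2, offset=11
L1[3] = 1
L2[1][2] = 29
paddr = 29 * 16 + 11 = 475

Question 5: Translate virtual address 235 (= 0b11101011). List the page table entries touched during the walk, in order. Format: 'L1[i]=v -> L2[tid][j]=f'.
Answer: L1[3]=1 -> L2[1][2]=29

Derivation:
vaddr = 235 = 0b11101011
Split: l1_idx=3, l2_idx=2, offset=11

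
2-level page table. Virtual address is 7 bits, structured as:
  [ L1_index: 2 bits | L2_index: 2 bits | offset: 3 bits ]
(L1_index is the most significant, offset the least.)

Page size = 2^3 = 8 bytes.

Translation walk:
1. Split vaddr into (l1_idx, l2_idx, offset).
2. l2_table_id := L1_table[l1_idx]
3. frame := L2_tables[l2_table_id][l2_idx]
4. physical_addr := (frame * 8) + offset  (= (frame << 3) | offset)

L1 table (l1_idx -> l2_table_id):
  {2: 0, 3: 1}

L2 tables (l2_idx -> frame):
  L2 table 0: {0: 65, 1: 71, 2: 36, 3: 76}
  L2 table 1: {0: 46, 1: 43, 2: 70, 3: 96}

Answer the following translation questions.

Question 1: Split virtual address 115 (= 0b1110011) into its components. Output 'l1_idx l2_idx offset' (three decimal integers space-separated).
vaddr = 115 = 0b1110011
  top 2 bits -> l1_idx = 3
  next 2 bits -> l2_idx = 2
  bottom 3 bits -> offset = 3

Answer: 3 2 3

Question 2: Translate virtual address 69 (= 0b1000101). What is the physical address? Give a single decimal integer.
Answer: 525

Derivation:
vaddr = 69 = 0b1000101
Split: l1_idx=2, l2_idx=0, offset=5
L1[2] = 0
L2[0][0] = 65
paddr = 65 * 8 + 5 = 525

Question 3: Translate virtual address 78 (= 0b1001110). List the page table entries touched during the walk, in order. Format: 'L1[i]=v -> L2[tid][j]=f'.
vaddr = 78 = 0b1001110
Split: l1_idx=2, l2_idx=1, offset=6

Answer: L1[2]=0 -> L2[0][1]=71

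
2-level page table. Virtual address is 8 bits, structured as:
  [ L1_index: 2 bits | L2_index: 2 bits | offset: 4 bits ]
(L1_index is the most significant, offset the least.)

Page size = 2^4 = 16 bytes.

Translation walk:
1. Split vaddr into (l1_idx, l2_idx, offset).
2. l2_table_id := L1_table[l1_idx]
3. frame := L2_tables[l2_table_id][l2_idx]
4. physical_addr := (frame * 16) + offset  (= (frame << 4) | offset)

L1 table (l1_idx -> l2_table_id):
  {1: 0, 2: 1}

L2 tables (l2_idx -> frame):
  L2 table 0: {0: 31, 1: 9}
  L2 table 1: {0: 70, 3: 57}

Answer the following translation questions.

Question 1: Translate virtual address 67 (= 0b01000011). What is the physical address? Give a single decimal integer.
Answer: 499

Derivation:
vaddr = 67 = 0b01000011
Split: l1_idx=1, l2_idx=0, offset=3
L1[1] = 0
L2[0][0] = 31
paddr = 31 * 16 + 3 = 499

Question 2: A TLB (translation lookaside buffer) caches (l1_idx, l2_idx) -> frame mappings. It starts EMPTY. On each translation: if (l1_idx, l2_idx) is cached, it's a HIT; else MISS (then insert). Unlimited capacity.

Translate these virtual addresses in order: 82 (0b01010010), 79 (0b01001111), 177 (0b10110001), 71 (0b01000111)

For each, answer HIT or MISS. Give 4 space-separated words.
vaddr=82: (1,1) not in TLB -> MISS, insert
vaddr=79: (1,0) not in TLB -> MISS, insert
vaddr=177: (2,3) not in TLB -> MISS, insert
vaddr=71: (1,0) in TLB -> HIT

Answer: MISS MISS MISS HIT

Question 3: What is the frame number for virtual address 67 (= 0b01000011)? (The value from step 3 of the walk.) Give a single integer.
Answer: 31

Derivation:
vaddr = 67: l1_idx=1, l2_idx=0
L1[1] = 0; L2[0][0] = 31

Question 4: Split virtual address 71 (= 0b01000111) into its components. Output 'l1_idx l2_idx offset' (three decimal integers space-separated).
Answer: 1 0 7

Derivation:
vaddr = 71 = 0b01000111
  top 2 bits -> l1_idx = 1
  next 2 bits -> l2_idx = 0
  bottom 4 bits -> offset = 7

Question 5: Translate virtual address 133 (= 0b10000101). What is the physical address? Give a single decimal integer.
vaddr = 133 = 0b10000101
Split: l1_idx=2, l2_idx=0, offset=5
L1[2] = 1
L2[1][0] = 70
paddr = 70 * 16 + 5 = 1125

Answer: 1125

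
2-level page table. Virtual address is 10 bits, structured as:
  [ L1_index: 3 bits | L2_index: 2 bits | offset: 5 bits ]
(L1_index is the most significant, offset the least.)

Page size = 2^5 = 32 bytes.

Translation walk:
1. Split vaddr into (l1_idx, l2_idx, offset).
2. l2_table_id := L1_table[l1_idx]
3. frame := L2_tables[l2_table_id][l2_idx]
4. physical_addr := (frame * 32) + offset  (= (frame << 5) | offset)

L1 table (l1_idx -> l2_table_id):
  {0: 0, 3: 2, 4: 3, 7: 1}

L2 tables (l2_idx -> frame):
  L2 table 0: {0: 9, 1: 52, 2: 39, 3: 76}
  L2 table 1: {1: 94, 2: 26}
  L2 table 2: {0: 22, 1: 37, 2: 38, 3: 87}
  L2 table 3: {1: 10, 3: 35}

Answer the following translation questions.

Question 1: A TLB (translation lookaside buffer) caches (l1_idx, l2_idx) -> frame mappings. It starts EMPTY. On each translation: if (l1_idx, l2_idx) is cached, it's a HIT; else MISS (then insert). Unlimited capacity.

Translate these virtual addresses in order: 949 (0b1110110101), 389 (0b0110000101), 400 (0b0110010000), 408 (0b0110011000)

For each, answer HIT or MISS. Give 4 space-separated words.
Answer: MISS MISS HIT HIT

Derivation:
vaddr=949: (7,1) not in TLB -> MISS, insert
vaddr=389: (3,0) not in TLB -> MISS, insert
vaddr=400: (3,0) in TLB -> HIT
vaddr=408: (3,0) in TLB -> HIT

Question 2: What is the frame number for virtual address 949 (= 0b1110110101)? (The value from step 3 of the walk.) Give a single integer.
Answer: 94

Derivation:
vaddr = 949: l1_idx=7, l2_idx=1
L1[7] = 1; L2[1][1] = 94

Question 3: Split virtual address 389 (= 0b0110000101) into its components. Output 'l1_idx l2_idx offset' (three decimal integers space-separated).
vaddr = 389 = 0b0110000101
  top 3 bits -> l1_idx = 3
  next 2 bits -> l2_idx = 0
  bottom 5 bits -> offset = 5

Answer: 3 0 5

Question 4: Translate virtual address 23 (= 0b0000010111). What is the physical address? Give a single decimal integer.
Answer: 311

Derivation:
vaddr = 23 = 0b0000010111
Split: l1_idx=0, l2_idx=0, offset=23
L1[0] = 0
L2[0][0] = 9
paddr = 9 * 32 + 23 = 311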